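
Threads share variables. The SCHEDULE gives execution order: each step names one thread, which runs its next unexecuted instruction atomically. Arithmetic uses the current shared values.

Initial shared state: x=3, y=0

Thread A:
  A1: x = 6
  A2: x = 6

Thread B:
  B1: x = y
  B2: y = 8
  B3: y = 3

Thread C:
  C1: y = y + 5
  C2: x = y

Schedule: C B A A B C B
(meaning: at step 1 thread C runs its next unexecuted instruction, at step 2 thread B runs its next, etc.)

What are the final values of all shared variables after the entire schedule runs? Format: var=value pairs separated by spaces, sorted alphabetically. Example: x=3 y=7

Step 1: thread C executes C1 (y = y + 5). Shared: x=3 y=5. PCs: A@0 B@0 C@1
Step 2: thread B executes B1 (x = y). Shared: x=5 y=5. PCs: A@0 B@1 C@1
Step 3: thread A executes A1 (x = 6). Shared: x=6 y=5. PCs: A@1 B@1 C@1
Step 4: thread A executes A2 (x = 6). Shared: x=6 y=5. PCs: A@2 B@1 C@1
Step 5: thread B executes B2 (y = 8). Shared: x=6 y=8. PCs: A@2 B@2 C@1
Step 6: thread C executes C2 (x = y). Shared: x=8 y=8. PCs: A@2 B@2 C@2
Step 7: thread B executes B3 (y = 3). Shared: x=8 y=3. PCs: A@2 B@3 C@2

Answer: x=8 y=3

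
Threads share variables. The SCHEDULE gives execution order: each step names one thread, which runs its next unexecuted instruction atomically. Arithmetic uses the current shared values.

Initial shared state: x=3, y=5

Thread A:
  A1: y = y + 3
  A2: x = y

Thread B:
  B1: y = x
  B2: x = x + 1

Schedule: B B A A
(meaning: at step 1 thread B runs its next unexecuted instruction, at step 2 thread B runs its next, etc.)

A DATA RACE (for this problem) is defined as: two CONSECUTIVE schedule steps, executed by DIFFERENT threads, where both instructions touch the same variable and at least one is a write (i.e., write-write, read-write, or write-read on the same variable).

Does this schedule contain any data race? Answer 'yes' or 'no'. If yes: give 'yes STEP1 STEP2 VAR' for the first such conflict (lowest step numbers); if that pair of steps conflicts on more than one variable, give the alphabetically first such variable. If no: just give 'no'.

Answer: no

Derivation:
Steps 1,2: same thread (B). No race.
Steps 2,3: B(r=x,w=x) vs A(r=y,w=y). No conflict.
Steps 3,4: same thread (A). No race.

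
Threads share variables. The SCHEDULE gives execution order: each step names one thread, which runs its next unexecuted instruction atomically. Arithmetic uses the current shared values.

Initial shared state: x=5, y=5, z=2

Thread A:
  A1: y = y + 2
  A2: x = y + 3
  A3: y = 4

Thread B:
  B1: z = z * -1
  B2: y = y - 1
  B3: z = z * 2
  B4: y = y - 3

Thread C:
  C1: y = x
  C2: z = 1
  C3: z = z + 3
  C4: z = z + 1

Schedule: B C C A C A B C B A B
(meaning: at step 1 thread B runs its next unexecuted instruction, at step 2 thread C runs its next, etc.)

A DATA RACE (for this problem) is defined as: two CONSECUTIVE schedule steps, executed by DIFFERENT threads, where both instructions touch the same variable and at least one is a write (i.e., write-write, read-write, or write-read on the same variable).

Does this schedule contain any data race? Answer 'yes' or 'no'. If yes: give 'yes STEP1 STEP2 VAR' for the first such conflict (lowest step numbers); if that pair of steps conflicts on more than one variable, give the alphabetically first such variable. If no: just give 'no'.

Answer: yes 6 7 y

Derivation:
Steps 1,2: B(r=z,w=z) vs C(r=x,w=y). No conflict.
Steps 2,3: same thread (C). No race.
Steps 3,4: C(r=-,w=z) vs A(r=y,w=y). No conflict.
Steps 4,5: A(r=y,w=y) vs C(r=z,w=z). No conflict.
Steps 5,6: C(r=z,w=z) vs A(r=y,w=x). No conflict.
Steps 6,7: A(x = y + 3) vs B(y = y - 1). RACE on y (R-W).
Steps 7,8: B(r=y,w=y) vs C(r=z,w=z). No conflict.
Steps 8,9: C(z = z + 1) vs B(z = z * 2). RACE on z (W-W).
Steps 9,10: B(r=z,w=z) vs A(r=-,w=y). No conflict.
Steps 10,11: A(y = 4) vs B(y = y - 3). RACE on y (W-W).
First conflict at steps 6,7.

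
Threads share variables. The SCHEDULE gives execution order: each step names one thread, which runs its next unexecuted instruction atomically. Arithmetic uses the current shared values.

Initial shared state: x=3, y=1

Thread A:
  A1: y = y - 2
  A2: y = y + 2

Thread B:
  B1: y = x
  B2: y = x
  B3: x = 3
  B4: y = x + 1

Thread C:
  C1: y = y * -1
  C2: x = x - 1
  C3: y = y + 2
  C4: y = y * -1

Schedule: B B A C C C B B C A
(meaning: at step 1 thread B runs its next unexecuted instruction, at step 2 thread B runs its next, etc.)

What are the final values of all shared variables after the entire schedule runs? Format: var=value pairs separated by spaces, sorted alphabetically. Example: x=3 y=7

Step 1: thread B executes B1 (y = x). Shared: x=3 y=3. PCs: A@0 B@1 C@0
Step 2: thread B executes B2 (y = x). Shared: x=3 y=3. PCs: A@0 B@2 C@0
Step 3: thread A executes A1 (y = y - 2). Shared: x=3 y=1. PCs: A@1 B@2 C@0
Step 4: thread C executes C1 (y = y * -1). Shared: x=3 y=-1. PCs: A@1 B@2 C@1
Step 5: thread C executes C2 (x = x - 1). Shared: x=2 y=-1. PCs: A@1 B@2 C@2
Step 6: thread C executes C3 (y = y + 2). Shared: x=2 y=1. PCs: A@1 B@2 C@3
Step 7: thread B executes B3 (x = 3). Shared: x=3 y=1. PCs: A@1 B@3 C@3
Step 8: thread B executes B4 (y = x + 1). Shared: x=3 y=4. PCs: A@1 B@4 C@3
Step 9: thread C executes C4 (y = y * -1). Shared: x=3 y=-4. PCs: A@1 B@4 C@4
Step 10: thread A executes A2 (y = y + 2). Shared: x=3 y=-2. PCs: A@2 B@4 C@4

Answer: x=3 y=-2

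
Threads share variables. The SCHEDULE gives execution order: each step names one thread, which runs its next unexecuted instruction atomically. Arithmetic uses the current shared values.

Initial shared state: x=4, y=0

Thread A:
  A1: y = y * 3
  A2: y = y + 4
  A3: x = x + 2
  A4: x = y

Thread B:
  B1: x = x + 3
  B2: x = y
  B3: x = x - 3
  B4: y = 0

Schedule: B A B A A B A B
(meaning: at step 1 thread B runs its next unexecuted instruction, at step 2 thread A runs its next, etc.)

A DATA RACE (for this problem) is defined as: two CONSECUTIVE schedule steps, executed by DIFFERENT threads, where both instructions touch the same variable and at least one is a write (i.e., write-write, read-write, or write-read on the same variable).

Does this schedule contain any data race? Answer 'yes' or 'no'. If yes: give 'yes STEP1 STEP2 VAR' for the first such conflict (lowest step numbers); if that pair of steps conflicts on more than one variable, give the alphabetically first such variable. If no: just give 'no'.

Answer: yes 2 3 y

Derivation:
Steps 1,2: B(r=x,w=x) vs A(r=y,w=y). No conflict.
Steps 2,3: A(y = y * 3) vs B(x = y). RACE on y (W-R).
Steps 3,4: B(x = y) vs A(y = y + 4). RACE on y (R-W).
Steps 4,5: same thread (A). No race.
Steps 5,6: A(x = x + 2) vs B(x = x - 3). RACE on x (W-W).
Steps 6,7: B(x = x - 3) vs A(x = y). RACE on x (W-W).
Steps 7,8: A(x = y) vs B(y = 0). RACE on y (R-W).
First conflict at steps 2,3.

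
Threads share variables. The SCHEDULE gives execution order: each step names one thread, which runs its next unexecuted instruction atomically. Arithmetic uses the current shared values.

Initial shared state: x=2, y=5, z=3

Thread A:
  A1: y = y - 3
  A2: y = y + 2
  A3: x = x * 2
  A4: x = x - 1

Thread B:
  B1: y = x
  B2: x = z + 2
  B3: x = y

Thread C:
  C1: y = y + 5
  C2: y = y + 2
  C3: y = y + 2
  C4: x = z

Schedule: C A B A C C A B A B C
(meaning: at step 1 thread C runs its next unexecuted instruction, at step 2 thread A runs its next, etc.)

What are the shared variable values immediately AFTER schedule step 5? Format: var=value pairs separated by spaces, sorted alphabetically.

Step 1: thread C executes C1 (y = y + 5). Shared: x=2 y=10 z=3. PCs: A@0 B@0 C@1
Step 2: thread A executes A1 (y = y - 3). Shared: x=2 y=7 z=3. PCs: A@1 B@0 C@1
Step 3: thread B executes B1 (y = x). Shared: x=2 y=2 z=3. PCs: A@1 B@1 C@1
Step 4: thread A executes A2 (y = y + 2). Shared: x=2 y=4 z=3. PCs: A@2 B@1 C@1
Step 5: thread C executes C2 (y = y + 2). Shared: x=2 y=6 z=3. PCs: A@2 B@1 C@2

Answer: x=2 y=6 z=3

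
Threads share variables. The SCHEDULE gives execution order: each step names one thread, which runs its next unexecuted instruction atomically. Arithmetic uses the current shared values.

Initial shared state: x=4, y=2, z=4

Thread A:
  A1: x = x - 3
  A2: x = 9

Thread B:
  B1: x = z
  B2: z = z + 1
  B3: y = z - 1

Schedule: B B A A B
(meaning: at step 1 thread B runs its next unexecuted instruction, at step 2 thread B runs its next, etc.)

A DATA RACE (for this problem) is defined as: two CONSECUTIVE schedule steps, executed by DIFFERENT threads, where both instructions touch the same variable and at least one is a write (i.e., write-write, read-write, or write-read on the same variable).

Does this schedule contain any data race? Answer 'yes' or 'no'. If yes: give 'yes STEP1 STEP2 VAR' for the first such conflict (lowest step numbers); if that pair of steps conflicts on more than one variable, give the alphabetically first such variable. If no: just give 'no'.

Steps 1,2: same thread (B). No race.
Steps 2,3: B(r=z,w=z) vs A(r=x,w=x). No conflict.
Steps 3,4: same thread (A). No race.
Steps 4,5: A(r=-,w=x) vs B(r=z,w=y). No conflict.

Answer: no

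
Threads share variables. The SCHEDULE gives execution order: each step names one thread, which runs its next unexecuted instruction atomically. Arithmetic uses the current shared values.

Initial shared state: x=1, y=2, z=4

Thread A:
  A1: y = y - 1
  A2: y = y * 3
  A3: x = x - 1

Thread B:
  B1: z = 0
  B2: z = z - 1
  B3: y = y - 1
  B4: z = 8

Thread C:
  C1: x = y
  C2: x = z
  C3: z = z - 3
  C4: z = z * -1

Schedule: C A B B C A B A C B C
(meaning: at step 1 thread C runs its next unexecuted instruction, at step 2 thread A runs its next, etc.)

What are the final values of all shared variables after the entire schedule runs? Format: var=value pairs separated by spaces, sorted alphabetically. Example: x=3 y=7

Answer: x=-2 y=2 z=-8

Derivation:
Step 1: thread C executes C1 (x = y). Shared: x=2 y=2 z=4. PCs: A@0 B@0 C@1
Step 2: thread A executes A1 (y = y - 1). Shared: x=2 y=1 z=4. PCs: A@1 B@0 C@1
Step 3: thread B executes B1 (z = 0). Shared: x=2 y=1 z=0. PCs: A@1 B@1 C@1
Step 4: thread B executes B2 (z = z - 1). Shared: x=2 y=1 z=-1. PCs: A@1 B@2 C@1
Step 5: thread C executes C2 (x = z). Shared: x=-1 y=1 z=-1. PCs: A@1 B@2 C@2
Step 6: thread A executes A2 (y = y * 3). Shared: x=-1 y=3 z=-1. PCs: A@2 B@2 C@2
Step 7: thread B executes B3 (y = y - 1). Shared: x=-1 y=2 z=-1. PCs: A@2 B@3 C@2
Step 8: thread A executes A3 (x = x - 1). Shared: x=-2 y=2 z=-1. PCs: A@3 B@3 C@2
Step 9: thread C executes C3 (z = z - 3). Shared: x=-2 y=2 z=-4. PCs: A@3 B@3 C@3
Step 10: thread B executes B4 (z = 8). Shared: x=-2 y=2 z=8. PCs: A@3 B@4 C@3
Step 11: thread C executes C4 (z = z * -1). Shared: x=-2 y=2 z=-8. PCs: A@3 B@4 C@4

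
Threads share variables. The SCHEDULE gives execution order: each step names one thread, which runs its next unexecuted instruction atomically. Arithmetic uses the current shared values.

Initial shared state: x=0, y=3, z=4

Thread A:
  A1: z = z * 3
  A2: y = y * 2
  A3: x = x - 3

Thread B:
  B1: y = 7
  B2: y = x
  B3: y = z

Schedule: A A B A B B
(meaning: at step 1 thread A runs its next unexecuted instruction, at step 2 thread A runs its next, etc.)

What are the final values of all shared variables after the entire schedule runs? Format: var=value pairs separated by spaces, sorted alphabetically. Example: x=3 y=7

Answer: x=-3 y=12 z=12

Derivation:
Step 1: thread A executes A1 (z = z * 3). Shared: x=0 y=3 z=12. PCs: A@1 B@0
Step 2: thread A executes A2 (y = y * 2). Shared: x=0 y=6 z=12. PCs: A@2 B@0
Step 3: thread B executes B1 (y = 7). Shared: x=0 y=7 z=12. PCs: A@2 B@1
Step 4: thread A executes A3 (x = x - 3). Shared: x=-3 y=7 z=12. PCs: A@3 B@1
Step 5: thread B executes B2 (y = x). Shared: x=-3 y=-3 z=12. PCs: A@3 B@2
Step 6: thread B executes B3 (y = z). Shared: x=-3 y=12 z=12. PCs: A@3 B@3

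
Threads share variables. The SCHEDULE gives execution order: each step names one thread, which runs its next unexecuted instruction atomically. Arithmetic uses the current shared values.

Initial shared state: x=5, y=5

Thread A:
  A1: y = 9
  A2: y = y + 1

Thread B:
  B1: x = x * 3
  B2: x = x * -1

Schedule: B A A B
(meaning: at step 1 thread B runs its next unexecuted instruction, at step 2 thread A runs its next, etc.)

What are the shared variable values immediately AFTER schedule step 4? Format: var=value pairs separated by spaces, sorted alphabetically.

Answer: x=-15 y=10

Derivation:
Step 1: thread B executes B1 (x = x * 3). Shared: x=15 y=5. PCs: A@0 B@1
Step 2: thread A executes A1 (y = 9). Shared: x=15 y=9. PCs: A@1 B@1
Step 3: thread A executes A2 (y = y + 1). Shared: x=15 y=10. PCs: A@2 B@1
Step 4: thread B executes B2 (x = x * -1). Shared: x=-15 y=10. PCs: A@2 B@2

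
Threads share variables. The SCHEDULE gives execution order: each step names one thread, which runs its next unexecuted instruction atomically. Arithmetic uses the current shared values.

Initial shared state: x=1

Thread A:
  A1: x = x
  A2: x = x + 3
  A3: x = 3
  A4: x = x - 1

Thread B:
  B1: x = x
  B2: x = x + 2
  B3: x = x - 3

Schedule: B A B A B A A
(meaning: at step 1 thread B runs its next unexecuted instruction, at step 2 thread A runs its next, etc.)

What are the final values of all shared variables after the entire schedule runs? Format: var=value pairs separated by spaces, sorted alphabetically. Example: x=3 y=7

Answer: x=2

Derivation:
Step 1: thread B executes B1 (x = x). Shared: x=1. PCs: A@0 B@1
Step 2: thread A executes A1 (x = x). Shared: x=1. PCs: A@1 B@1
Step 3: thread B executes B2 (x = x + 2). Shared: x=3. PCs: A@1 B@2
Step 4: thread A executes A2 (x = x + 3). Shared: x=6. PCs: A@2 B@2
Step 5: thread B executes B3 (x = x - 3). Shared: x=3. PCs: A@2 B@3
Step 6: thread A executes A3 (x = 3). Shared: x=3. PCs: A@3 B@3
Step 7: thread A executes A4 (x = x - 1). Shared: x=2. PCs: A@4 B@3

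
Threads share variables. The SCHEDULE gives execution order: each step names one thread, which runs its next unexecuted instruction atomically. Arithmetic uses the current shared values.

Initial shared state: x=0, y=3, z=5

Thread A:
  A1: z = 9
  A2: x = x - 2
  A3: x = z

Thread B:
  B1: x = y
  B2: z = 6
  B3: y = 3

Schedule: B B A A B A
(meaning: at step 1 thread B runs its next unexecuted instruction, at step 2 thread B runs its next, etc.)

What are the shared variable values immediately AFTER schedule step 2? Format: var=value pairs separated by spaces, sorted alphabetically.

Answer: x=3 y=3 z=6

Derivation:
Step 1: thread B executes B1 (x = y). Shared: x=3 y=3 z=5. PCs: A@0 B@1
Step 2: thread B executes B2 (z = 6). Shared: x=3 y=3 z=6. PCs: A@0 B@2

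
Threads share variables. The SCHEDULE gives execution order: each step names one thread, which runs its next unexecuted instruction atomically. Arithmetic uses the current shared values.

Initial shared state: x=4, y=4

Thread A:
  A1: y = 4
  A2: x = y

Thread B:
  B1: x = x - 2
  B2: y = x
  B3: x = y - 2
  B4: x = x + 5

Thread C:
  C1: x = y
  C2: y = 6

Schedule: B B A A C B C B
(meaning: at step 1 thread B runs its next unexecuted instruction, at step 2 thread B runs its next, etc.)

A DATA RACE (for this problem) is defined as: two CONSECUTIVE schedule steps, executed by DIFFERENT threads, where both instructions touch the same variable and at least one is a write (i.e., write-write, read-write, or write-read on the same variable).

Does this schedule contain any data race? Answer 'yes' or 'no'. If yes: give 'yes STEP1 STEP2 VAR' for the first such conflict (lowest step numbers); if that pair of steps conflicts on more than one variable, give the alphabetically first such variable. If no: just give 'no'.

Steps 1,2: same thread (B). No race.
Steps 2,3: B(y = x) vs A(y = 4). RACE on y (W-W).
Steps 3,4: same thread (A). No race.
Steps 4,5: A(x = y) vs C(x = y). RACE on x (W-W).
Steps 5,6: C(x = y) vs B(x = y - 2). RACE on x (W-W).
Steps 6,7: B(x = y - 2) vs C(y = 6). RACE on y (R-W).
Steps 7,8: C(r=-,w=y) vs B(r=x,w=x). No conflict.
First conflict at steps 2,3.

Answer: yes 2 3 y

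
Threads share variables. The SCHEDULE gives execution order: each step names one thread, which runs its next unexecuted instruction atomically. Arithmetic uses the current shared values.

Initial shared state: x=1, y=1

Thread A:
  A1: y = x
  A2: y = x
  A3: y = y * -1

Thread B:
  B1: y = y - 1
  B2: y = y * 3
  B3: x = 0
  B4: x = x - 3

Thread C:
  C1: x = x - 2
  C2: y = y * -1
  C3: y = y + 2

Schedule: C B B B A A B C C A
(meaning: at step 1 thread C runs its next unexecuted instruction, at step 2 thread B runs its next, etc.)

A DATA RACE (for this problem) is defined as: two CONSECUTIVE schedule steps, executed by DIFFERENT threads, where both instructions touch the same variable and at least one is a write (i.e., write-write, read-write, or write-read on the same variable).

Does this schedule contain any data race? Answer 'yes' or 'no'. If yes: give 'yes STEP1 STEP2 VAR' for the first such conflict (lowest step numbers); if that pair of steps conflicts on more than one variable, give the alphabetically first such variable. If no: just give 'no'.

Answer: yes 4 5 x

Derivation:
Steps 1,2: C(r=x,w=x) vs B(r=y,w=y). No conflict.
Steps 2,3: same thread (B). No race.
Steps 3,4: same thread (B). No race.
Steps 4,5: B(x = 0) vs A(y = x). RACE on x (W-R).
Steps 5,6: same thread (A). No race.
Steps 6,7: A(y = x) vs B(x = x - 3). RACE on x (R-W).
Steps 7,8: B(r=x,w=x) vs C(r=y,w=y). No conflict.
Steps 8,9: same thread (C). No race.
Steps 9,10: C(y = y + 2) vs A(y = y * -1). RACE on y (W-W).
First conflict at steps 4,5.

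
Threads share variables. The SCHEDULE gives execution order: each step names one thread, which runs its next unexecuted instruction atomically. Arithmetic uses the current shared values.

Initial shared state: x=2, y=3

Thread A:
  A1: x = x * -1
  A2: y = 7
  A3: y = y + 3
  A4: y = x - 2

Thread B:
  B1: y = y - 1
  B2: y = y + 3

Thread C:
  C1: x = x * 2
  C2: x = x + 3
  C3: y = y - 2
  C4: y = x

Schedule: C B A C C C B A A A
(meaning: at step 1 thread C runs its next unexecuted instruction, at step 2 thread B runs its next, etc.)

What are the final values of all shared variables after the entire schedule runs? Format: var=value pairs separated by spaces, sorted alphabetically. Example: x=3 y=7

Answer: x=-1 y=-3

Derivation:
Step 1: thread C executes C1 (x = x * 2). Shared: x=4 y=3. PCs: A@0 B@0 C@1
Step 2: thread B executes B1 (y = y - 1). Shared: x=4 y=2. PCs: A@0 B@1 C@1
Step 3: thread A executes A1 (x = x * -1). Shared: x=-4 y=2. PCs: A@1 B@1 C@1
Step 4: thread C executes C2 (x = x + 3). Shared: x=-1 y=2. PCs: A@1 B@1 C@2
Step 5: thread C executes C3 (y = y - 2). Shared: x=-1 y=0. PCs: A@1 B@1 C@3
Step 6: thread C executes C4 (y = x). Shared: x=-1 y=-1. PCs: A@1 B@1 C@4
Step 7: thread B executes B2 (y = y + 3). Shared: x=-1 y=2. PCs: A@1 B@2 C@4
Step 8: thread A executes A2 (y = 7). Shared: x=-1 y=7. PCs: A@2 B@2 C@4
Step 9: thread A executes A3 (y = y + 3). Shared: x=-1 y=10. PCs: A@3 B@2 C@4
Step 10: thread A executes A4 (y = x - 2). Shared: x=-1 y=-3. PCs: A@4 B@2 C@4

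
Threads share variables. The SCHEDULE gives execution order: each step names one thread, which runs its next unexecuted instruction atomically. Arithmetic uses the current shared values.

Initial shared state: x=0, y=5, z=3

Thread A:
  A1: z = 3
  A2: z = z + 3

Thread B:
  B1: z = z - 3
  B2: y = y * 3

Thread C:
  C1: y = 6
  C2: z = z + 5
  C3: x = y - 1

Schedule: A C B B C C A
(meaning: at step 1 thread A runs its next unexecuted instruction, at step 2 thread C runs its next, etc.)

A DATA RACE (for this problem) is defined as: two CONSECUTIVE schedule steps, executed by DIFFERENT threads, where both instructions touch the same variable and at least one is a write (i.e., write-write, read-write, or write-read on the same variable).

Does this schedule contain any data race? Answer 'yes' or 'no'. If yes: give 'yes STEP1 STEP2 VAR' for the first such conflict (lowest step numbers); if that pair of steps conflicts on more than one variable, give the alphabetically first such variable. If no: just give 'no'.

Answer: no

Derivation:
Steps 1,2: A(r=-,w=z) vs C(r=-,w=y). No conflict.
Steps 2,3: C(r=-,w=y) vs B(r=z,w=z). No conflict.
Steps 3,4: same thread (B). No race.
Steps 4,5: B(r=y,w=y) vs C(r=z,w=z). No conflict.
Steps 5,6: same thread (C). No race.
Steps 6,7: C(r=y,w=x) vs A(r=z,w=z). No conflict.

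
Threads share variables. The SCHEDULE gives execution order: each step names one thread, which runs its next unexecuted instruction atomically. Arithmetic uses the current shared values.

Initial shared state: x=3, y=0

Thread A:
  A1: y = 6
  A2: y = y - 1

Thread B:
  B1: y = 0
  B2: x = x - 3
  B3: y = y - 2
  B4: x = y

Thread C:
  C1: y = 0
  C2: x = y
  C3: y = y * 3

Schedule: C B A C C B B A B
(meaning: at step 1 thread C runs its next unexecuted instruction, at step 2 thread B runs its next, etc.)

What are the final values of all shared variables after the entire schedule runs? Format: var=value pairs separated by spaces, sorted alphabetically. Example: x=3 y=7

Step 1: thread C executes C1 (y = 0). Shared: x=3 y=0. PCs: A@0 B@0 C@1
Step 2: thread B executes B1 (y = 0). Shared: x=3 y=0. PCs: A@0 B@1 C@1
Step 3: thread A executes A1 (y = 6). Shared: x=3 y=6. PCs: A@1 B@1 C@1
Step 4: thread C executes C2 (x = y). Shared: x=6 y=6. PCs: A@1 B@1 C@2
Step 5: thread C executes C3 (y = y * 3). Shared: x=6 y=18. PCs: A@1 B@1 C@3
Step 6: thread B executes B2 (x = x - 3). Shared: x=3 y=18. PCs: A@1 B@2 C@3
Step 7: thread B executes B3 (y = y - 2). Shared: x=3 y=16. PCs: A@1 B@3 C@3
Step 8: thread A executes A2 (y = y - 1). Shared: x=3 y=15. PCs: A@2 B@3 C@3
Step 9: thread B executes B4 (x = y). Shared: x=15 y=15. PCs: A@2 B@4 C@3

Answer: x=15 y=15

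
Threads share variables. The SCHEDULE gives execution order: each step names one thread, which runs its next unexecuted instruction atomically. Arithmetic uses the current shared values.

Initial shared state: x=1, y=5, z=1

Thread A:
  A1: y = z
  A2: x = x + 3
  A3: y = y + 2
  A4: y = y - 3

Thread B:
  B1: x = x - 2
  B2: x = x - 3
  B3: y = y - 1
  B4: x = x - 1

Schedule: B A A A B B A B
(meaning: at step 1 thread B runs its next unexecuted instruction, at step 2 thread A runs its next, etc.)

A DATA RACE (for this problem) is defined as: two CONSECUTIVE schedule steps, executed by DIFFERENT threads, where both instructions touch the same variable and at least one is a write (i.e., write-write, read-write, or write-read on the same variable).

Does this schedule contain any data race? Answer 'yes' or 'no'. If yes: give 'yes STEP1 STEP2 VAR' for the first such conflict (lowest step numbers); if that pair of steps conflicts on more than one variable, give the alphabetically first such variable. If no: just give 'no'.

Steps 1,2: B(r=x,w=x) vs A(r=z,w=y). No conflict.
Steps 2,3: same thread (A). No race.
Steps 3,4: same thread (A). No race.
Steps 4,5: A(r=y,w=y) vs B(r=x,w=x). No conflict.
Steps 5,6: same thread (B). No race.
Steps 6,7: B(y = y - 1) vs A(y = y - 3). RACE on y (W-W).
Steps 7,8: A(r=y,w=y) vs B(r=x,w=x). No conflict.
First conflict at steps 6,7.

Answer: yes 6 7 y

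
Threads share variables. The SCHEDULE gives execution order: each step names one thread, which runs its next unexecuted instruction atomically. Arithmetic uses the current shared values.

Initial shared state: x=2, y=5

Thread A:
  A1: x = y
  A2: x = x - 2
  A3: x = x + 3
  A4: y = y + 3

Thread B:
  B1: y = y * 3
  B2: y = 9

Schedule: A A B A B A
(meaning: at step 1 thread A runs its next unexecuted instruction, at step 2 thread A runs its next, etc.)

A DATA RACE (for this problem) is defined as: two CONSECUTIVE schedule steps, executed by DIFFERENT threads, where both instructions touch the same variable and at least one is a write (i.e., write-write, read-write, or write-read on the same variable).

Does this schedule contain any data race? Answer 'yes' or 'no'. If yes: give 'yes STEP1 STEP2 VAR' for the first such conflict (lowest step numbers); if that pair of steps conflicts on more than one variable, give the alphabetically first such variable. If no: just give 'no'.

Answer: yes 5 6 y

Derivation:
Steps 1,2: same thread (A). No race.
Steps 2,3: A(r=x,w=x) vs B(r=y,w=y). No conflict.
Steps 3,4: B(r=y,w=y) vs A(r=x,w=x). No conflict.
Steps 4,5: A(r=x,w=x) vs B(r=-,w=y). No conflict.
Steps 5,6: B(y = 9) vs A(y = y + 3). RACE on y (W-W).
First conflict at steps 5,6.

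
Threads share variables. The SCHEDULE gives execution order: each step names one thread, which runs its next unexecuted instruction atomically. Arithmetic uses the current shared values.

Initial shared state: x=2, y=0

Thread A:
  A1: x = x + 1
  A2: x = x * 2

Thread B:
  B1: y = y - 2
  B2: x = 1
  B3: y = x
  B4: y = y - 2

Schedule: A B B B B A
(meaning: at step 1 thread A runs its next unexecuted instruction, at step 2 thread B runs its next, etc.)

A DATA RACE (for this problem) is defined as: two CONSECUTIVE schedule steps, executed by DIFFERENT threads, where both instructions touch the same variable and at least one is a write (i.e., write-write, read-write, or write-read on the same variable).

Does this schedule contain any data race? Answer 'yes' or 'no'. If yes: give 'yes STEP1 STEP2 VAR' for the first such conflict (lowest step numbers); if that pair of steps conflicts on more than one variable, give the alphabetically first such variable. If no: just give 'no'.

Steps 1,2: A(r=x,w=x) vs B(r=y,w=y). No conflict.
Steps 2,3: same thread (B). No race.
Steps 3,4: same thread (B). No race.
Steps 4,5: same thread (B). No race.
Steps 5,6: B(r=y,w=y) vs A(r=x,w=x). No conflict.

Answer: no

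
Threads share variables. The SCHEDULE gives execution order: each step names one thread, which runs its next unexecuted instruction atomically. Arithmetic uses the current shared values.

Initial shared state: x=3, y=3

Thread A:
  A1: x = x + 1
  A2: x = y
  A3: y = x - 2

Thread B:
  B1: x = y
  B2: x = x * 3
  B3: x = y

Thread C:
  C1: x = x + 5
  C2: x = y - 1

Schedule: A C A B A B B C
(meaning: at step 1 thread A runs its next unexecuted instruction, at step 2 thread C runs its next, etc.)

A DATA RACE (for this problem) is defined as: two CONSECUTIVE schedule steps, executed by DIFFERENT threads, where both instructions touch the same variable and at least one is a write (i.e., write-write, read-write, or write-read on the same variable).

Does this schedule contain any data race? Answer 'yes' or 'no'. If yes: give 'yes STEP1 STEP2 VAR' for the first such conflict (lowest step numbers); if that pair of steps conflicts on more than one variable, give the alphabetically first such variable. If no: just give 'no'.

Steps 1,2: A(x = x + 1) vs C(x = x + 5). RACE on x (W-W).
Steps 2,3: C(x = x + 5) vs A(x = y). RACE on x (W-W).
Steps 3,4: A(x = y) vs B(x = y). RACE on x (W-W).
Steps 4,5: B(x = y) vs A(y = x - 2). RACE on x (W-R), y (R-W). Multiple vars; alphabetically first is x.
Steps 5,6: A(y = x - 2) vs B(x = x * 3). RACE on x (R-W).
Steps 6,7: same thread (B). No race.
Steps 7,8: B(x = y) vs C(x = y - 1). RACE on x (W-W).
First conflict at steps 1,2.

Answer: yes 1 2 x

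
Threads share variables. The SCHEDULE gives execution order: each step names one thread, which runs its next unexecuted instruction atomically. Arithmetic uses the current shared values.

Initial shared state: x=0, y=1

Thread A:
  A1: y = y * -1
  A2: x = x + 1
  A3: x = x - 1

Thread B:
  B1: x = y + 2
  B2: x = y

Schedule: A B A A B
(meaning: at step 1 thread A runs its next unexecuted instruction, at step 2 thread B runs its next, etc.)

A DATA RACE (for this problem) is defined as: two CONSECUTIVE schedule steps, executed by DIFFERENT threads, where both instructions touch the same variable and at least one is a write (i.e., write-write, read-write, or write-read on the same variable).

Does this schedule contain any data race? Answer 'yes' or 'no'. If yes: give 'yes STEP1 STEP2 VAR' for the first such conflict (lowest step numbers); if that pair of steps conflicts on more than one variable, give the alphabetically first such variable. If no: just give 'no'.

Steps 1,2: A(y = y * -1) vs B(x = y + 2). RACE on y (W-R).
Steps 2,3: B(x = y + 2) vs A(x = x + 1). RACE on x (W-W).
Steps 3,4: same thread (A). No race.
Steps 4,5: A(x = x - 1) vs B(x = y). RACE on x (W-W).
First conflict at steps 1,2.

Answer: yes 1 2 y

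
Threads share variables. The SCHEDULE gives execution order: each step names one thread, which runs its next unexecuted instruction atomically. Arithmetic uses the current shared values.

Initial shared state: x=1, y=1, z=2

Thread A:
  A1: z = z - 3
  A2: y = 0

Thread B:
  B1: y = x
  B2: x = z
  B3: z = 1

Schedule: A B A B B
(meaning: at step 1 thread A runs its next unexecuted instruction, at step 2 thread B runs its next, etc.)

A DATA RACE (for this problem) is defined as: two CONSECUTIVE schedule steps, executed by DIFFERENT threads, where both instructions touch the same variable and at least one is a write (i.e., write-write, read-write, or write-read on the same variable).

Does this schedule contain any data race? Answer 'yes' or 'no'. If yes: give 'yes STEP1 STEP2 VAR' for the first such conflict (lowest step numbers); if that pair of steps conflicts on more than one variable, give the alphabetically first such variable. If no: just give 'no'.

Steps 1,2: A(r=z,w=z) vs B(r=x,w=y). No conflict.
Steps 2,3: B(y = x) vs A(y = 0). RACE on y (W-W).
Steps 3,4: A(r=-,w=y) vs B(r=z,w=x). No conflict.
Steps 4,5: same thread (B). No race.
First conflict at steps 2,3.

Answer: yes 2 3 y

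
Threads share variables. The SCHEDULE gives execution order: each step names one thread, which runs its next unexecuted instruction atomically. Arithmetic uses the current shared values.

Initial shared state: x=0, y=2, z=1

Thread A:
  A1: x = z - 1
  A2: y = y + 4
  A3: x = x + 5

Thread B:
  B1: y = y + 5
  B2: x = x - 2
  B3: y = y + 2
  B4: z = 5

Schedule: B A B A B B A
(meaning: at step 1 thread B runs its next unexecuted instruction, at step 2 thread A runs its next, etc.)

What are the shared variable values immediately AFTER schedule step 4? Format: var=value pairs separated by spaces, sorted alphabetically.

Answer: x=-2 y=11 z=1

Derivation:
Step 1: thread B executes B1 (y = y + 5). Shared: x=0 y=7 z=1. PCs: A@0 B@1
Step 2: thread A executes A1 (x = z - 1). Shared: x=0 y=7 z=1. PCs: A@1 B@1
Step 3: thread B executes B2 (x = x - 2). Shared: x=-2 y=7 z=1. PCs: A@1 B@2
Step 4: thread A executes A2 (y = y + 4). Shared: x=-2 y=11 z=1. PCs: A@2 B@2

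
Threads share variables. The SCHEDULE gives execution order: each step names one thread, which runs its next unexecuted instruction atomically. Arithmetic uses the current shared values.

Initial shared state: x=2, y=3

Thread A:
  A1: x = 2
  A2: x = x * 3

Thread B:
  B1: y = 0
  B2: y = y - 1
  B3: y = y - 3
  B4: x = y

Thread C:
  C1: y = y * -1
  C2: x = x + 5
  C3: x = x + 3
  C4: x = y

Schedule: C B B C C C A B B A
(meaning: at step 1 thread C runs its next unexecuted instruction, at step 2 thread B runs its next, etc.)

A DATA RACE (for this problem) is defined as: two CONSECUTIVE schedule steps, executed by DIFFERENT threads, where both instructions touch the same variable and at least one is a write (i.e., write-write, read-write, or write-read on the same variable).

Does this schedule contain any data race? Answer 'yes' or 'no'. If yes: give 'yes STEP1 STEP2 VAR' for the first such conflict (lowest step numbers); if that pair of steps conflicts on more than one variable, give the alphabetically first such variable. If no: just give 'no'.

Steps 1,2: C(y = y * -1) vs B(y = 0). RACE on y (W-W).
Steps 2,3: same thread (B). No race.
Steps 3,4: B(r=y,w=y) vs C(r=x,w=x). No conflict.
Steps 4,5: same thread (C). No race.
Steps 5,6: same thread (C). No race.
Steps 6,7: C(x = y) vs A(x = 2). RACE on x (W-W).
Steps 7,8: A(r=-,w=x) vs B(r=y,w=y). No conflict.
Steps 8,9: same thread (B). No race.
Steps 9,10: B(x = y) vs A(x = x * 3). RACE on x (W-W).
First conflict at steps 1,2.

Answer: yes 1 2 y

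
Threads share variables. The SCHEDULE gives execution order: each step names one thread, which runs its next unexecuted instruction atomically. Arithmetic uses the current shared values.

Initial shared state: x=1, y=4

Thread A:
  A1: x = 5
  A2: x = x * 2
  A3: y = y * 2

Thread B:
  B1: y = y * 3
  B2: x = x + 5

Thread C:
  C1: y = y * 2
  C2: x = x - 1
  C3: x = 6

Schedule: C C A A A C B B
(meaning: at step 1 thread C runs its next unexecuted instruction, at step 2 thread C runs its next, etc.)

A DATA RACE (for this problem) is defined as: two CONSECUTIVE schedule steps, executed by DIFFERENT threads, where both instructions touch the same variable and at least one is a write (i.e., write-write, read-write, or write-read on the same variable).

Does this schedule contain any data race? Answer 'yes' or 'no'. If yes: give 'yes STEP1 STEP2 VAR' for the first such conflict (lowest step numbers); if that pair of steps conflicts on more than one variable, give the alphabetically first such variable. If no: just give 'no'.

Answer: yes 2 3 x

Derivation:
Steps 1,2: same thread (C). No race.
Steps 2,3: C(x = x - 1) vs A(x = 5). RACE on x (W-W).
Steps 3,4: same thread (A). No race.
Steps 4,5: same thread (A). No race.
Steps 5,6: A(r=y,w=y) vs C(r=-,w=x). No conflict.
Steps 6,7: C(r=-,w=x) vs B(r=y,w=y). No conflict.
Steps 7,8: same thread (B). No race.
First conflict at steps 2,3.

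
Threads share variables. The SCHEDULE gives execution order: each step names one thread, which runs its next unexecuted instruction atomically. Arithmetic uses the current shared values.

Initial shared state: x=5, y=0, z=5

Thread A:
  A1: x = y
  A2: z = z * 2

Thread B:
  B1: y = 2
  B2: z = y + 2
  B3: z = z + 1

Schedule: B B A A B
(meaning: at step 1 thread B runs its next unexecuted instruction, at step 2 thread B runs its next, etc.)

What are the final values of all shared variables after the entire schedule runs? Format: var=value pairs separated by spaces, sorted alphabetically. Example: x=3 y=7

Answer: x=2 y=2 z=9

Derivation:
Step 1: thread B executes B1 (y = 2). Shared: x=5 y=2 z=5. PCs: A@0 B@1
Step 2: thread B executes B2 (z = y + 2). Shared: x=5 y=2 z=4. PCs: A@0 B@2
Step 3: thread A executes A1 (x = y). Shared: x=2 y=2 z=4. PCs: A@1 B@2
Step 4: thread A executes A2 (z = z * 2). Shared: x=2 y=2 z=8. PCs: A@2 B@2
Step 5: thread B executes B3 (z = z + 1). Shared: x=2 y=2 z=9. PCs: A@2 B@3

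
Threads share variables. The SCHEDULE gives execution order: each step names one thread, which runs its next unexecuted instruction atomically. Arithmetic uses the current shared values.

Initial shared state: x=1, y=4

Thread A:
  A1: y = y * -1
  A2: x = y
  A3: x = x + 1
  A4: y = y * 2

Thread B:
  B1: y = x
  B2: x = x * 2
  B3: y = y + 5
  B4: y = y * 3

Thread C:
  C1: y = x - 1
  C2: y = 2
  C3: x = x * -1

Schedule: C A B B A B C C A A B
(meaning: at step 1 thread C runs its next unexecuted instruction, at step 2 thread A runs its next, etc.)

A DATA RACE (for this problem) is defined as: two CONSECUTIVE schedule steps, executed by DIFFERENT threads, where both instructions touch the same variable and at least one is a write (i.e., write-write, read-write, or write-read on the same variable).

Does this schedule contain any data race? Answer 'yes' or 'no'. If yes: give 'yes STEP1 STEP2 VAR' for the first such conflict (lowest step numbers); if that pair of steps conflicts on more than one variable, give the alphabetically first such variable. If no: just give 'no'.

Answer: yes 1 2 y

Derivation:
Steps 1,2: C(y = x - 1) vs A(y = y * -1). RACE on y (W-W).
Steps 2,3: A(y = y * -1) vs B(y = x). RACE on y (W-W).
Steps 3,4: same thread (B). No race.
Steps 4,5: B(x = x * 2) vs A(x = y). RACE on x (W-W).
Steps 5,6: A(x = y) vs B(y = y + 5). RACE on y (R-W).
Steps 6,7: B(y = y + 5) vs C(y = 2). RACE on y (W-W).
Steps 7,8: same thread (C). No race.
Steps 8,9: C(x = x * -1) vs A(x = x + 1). RACE on x (W-W).
Steps 9,10: same thread (A). No race.
Steps 10,11: A(y = y * 2) vs B(y = y * 3). RACE on y (W-W).
First conflict at steps 1,2.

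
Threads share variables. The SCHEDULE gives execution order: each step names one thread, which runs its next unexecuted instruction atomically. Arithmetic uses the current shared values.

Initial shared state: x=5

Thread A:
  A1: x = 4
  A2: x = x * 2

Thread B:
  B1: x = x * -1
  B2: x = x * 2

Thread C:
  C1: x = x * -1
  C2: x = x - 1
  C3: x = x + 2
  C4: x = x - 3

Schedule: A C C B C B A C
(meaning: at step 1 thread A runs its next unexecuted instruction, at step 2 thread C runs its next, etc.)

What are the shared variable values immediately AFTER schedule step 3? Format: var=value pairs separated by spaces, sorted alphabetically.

Answer: x=-5

Derivation:
Step 1: thread A executes A1 (x = 4). Shared: x=4. PCs: A@1 B@0 C@0
Step 2: thread C executes C1 (x = x * -1). Shared: x=-4. PCs: A@1 B@0 C@1
Step 3: thread C executes C2 (x = x - 1). Shared: x=-5. PCs: A@1 B@0 C@2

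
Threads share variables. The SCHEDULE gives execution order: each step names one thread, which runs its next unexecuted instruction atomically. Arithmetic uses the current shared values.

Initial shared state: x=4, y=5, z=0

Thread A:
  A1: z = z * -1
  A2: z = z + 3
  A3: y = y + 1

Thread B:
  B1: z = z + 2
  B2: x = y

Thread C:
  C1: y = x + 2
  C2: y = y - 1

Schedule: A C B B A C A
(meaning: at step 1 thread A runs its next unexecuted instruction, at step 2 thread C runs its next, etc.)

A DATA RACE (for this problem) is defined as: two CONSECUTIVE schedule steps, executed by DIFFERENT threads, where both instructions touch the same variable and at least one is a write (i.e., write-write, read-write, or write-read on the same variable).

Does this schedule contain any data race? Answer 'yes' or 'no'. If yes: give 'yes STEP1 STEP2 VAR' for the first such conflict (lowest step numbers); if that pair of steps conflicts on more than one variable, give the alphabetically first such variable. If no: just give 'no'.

Steps 1,2: A(r=z,w=z) vs C(r=x,w=y). No conflict.
Steps 2,3: C(r=x,w=y) vs B(r=z,w=z). No conflict.
Steps 3,4: same thread (B). No race.
Steps 4,5: B(r=y,w=x) vs A(r=z,w=z). No conflict.
Steps 5,6: A(r=z,w=z) vs C(r=y,w=y). No conflict.
Steps 6,7: C(y = y - 1) vs A(y = y + 1). RACE on y (W-W).
First conflict at steps 6,7.

Answer: yes 6 7 y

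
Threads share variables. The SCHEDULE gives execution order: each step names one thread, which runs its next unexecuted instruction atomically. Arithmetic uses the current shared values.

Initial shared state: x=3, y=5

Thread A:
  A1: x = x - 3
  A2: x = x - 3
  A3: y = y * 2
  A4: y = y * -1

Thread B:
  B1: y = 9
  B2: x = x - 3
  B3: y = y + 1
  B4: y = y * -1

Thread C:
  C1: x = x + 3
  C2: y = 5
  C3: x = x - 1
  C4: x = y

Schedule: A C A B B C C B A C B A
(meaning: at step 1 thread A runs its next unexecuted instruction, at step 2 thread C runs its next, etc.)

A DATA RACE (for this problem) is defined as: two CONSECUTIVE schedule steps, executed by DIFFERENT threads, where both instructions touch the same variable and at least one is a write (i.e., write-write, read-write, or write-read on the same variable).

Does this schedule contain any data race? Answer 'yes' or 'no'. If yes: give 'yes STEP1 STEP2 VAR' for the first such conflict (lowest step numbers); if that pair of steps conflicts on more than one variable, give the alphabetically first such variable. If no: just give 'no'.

Steps 1,2: A(x = x - 3) vs C(x = x + 3). RACE on x (W-W).
Steps 2,3: C(x = x + 3) vs A(x = x - 3). RACE on x (W-W).
Steps 3,4: A(r=x,w=x) vs B(r=-,w=y). No conflict.
Steps 4,5: same thread (B). No race.
Steps 5,6: B(r=x,w=x) vs C(r=-,w=y). No conflict.
Steps 6,7: same thread (C). No race.
Steps 7,8: C(r=x,w=x) vs B(r=y,w=y). No conflict.
Steps 8,9: B(y = y + 1) vs A(y = y * 2). RACE on y (W-W).
Steps 9,10: A(y = y * 2) vs C(x = y). RACE on y (W-R).
Steps 10,11: C(x = y) vs B(y = y * -1). RACE on y (R-W).
Steps 11,12: B(y = y * -1) vs A(y = y * -1). RACE on y (W-W).
First conflict at steps 1,2.

Answer: yes 1 2 x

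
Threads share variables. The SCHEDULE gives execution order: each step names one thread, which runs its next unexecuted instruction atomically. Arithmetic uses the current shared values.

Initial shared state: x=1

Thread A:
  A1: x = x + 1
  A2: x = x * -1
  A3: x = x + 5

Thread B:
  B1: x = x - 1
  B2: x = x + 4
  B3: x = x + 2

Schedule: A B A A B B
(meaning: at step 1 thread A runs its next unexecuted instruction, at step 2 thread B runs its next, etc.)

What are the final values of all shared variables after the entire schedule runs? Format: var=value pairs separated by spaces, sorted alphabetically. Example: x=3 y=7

Step 1: thread A executes A1 (x = x + 1). Shared: x=2. PCs: A@1 B@0
Step 2: thread B executes B1 (x = x - 1). Shared: x=1. PCs: A@1 B@1
Step 3: thread A executes A2 (x = x * -1). Shared: x=-1. PCs: A@2 B@1
Step 4: thread A executes A3 (x = x + 5). Shared: x=4. PCs: A@3 B@1
Step 5: thread B executes B2 (x = x + 4). Shared: x=8. PCs: A@3 B@2
Step 6: thread B executes B3 (x = x + 2). Shared: x=10. PCs: A@3 B@3

Answer: x=10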